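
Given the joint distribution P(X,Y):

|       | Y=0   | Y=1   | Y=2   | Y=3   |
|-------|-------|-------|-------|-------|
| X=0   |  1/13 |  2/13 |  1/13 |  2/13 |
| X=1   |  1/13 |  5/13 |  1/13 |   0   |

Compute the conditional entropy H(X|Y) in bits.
0.7724 bits

H(X|Y) = H(X,Y) - H(Y)

H(X,Y) = -Σ_{x,y} P(x,y) log₂ P(x,y). Per-cell terms -P(x,y)·log₂P(x,y):
  X=0: 0.2846492, 0.4154523, 0.2846492, 0.4154523
  X=1: 0.2846492, 0.5301968, 0.2846492, 0.0000000
  (cells with P = 0 contribute 0)
Sum of the 8 terms: H(X,Y) = 2.499698 bits

Marginal of Y (column sums):
  P(Y=0) = 1/13 + 1/13 = 2/13
  P(Y=1) = 2/13 + 5/13 = 7/13
  P(Y=2) = 1/13 + 1/13 = 2/13
  P(Y=3) = 2/13 + 0 = 2/13
H(Y) = -[(2/13)·log₂(2/13) + (7/13)·log₂(7/13) + (2/13)·log₂(2/13) + (2/13)·log₂(2/13)]
  = 0.4154523 + 0.4808918 + 0.4154523 + 0.4154523 = 1.727249 bits

H(X|Y) = H(X,Y) - H(Y) = 2.499698 - 1.727249 = 0.7724 bits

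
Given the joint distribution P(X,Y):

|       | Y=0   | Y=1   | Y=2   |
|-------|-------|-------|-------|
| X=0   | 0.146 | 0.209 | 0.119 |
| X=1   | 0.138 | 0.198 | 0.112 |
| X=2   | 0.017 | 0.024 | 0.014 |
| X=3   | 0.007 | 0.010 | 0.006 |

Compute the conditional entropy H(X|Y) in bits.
1.3848 bits

H(X|Y) = H(X,Y) - H(Y)

H(X,Y) = -Σ_{x,y} P(x,y) log₂ P(x,y). Per-cell terms -P(x,y)·log₂P(x,y):
  X=0: 0.40529, 0.47201, 0.36545
  X=1: 0.39430, 0.46261, 0.35374
  X=2: 0.09993, 0.12914, 0.08622
  X=3: 0.05011, 0.06644, 0.04428
Sum of the 12 terms: H(X,Y) = 2.9295 bits

Marginal of Y (column sums):
  P(Y=0) = 0.146 + 0.138 + 0.017 + 0.007 = 0.308
  P(Y=1) = 0.209 + 0.198 + 0.024 + 0.010 = 0.441
  P(Y=2) = 0.119 + 0.112 + 0.014 + 0.006 = 0.251
H(Y) = -[0.308·log₂(0.308) + 0.441·log₂(0.441) + 0.251·log₂(0.251)]
  = 0.52329 + 0.52089 + 0.50055 = 1.5447 bits

H(X|Y) = H(X,Y) - H(Y) = 2.9295 - 1.5447 = 1.3848 bits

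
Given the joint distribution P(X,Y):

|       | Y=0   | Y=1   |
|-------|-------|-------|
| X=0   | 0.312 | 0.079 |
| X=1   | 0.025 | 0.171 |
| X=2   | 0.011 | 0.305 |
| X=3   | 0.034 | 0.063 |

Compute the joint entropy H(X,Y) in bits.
2.3935 bits

H(X,Y) = -Σ_{x,y} P(x,y) log₂ P(x,y). Per-cell terms -P(x,y)·log₂P(x,y):
  X=0: 0.52428, 0.28930
  X=1: 0.13305, 0.43570
  X=2: 0.07157, 0.52250
  X=3: 0.16586, 0.25128
Sum of the 8 terms: H(X,Y) = 2.3935 bits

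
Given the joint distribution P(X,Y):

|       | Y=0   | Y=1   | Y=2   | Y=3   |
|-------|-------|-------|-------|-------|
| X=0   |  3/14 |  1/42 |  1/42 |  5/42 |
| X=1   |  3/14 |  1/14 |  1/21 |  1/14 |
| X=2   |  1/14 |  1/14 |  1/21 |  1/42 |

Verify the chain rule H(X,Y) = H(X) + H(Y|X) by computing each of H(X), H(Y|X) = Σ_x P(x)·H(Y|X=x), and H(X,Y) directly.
H(X) = 1.5348 bits, H(Y|X) = 1.6745 bits, H(X,Y) = 3.2093 bits

Marginal of X (row sums):
  P(X=0) = 3/14 + 1/42 + 1/42 + 5/42 = 8/21
  P(X=1) = 3/14 + 1/14 + 1/21 + 1/14 = 17/42
  P(X=2) = 1/14 + 1/14 + 1/21 + 1/42 = 3/14
H(X) = -[(8/21)·log₂(8/21) + (17/42)·log₂(17/42) + (3/14)·log₂(3/14)]
  = 0.53041 + 0.52816 + 0.47623 = 1.5348 bits

H(Y|X) = Σ_x P(x)·H(Y|X=x):
  X=0: P(X=0) = 8/21, P(Y|X=0) = (9/16, 1/16, 1/16, 5/16) → H(Y|X=0) = 1.49131
  X=1: P(X=1) = 17/42, P(Y|X=1) = (9/17, 3/17, 2/17, 3/17) → H(Y|X=1) = 1.73222
  X=2: P(X=2) = 3/14, P(Y|X=2) = (1/3, 1/3, 2/9, 1/9) → H(Y|X=2) = 1.89106
H(Y|X) = (8/21)·1.49131 + (17/42)·1.73222 + (3/14)·1.89106 = 1.6745 bits

H(X,Y) = -Σ_{x,y} P(x,y) log₂ P(x,y). Per-cell terms -P(x,y)·log₂P(x,y):
  X=0: 0.47623, 0.12839, 0.12839, 0.36552
  X=1: 0.47623, 0.27195, 0.20916, 0.27195
  X=2: 0.27195, 0.27195, 0.20916, 0.12839
Sum of the 12 terms: H(X,Y) = 3.2093 bits

Chain rule check:
  H(X) + H(Y|X) = 1.5348 + 1.6745 = 3.2093 bits
  H(X,Y) = 3.2093 bits
✓ Chain rule verified.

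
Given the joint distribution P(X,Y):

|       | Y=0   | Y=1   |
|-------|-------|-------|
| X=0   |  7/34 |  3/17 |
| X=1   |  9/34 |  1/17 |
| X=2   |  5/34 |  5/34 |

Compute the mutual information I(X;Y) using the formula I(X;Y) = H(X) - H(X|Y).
0.0635 bits

I(X;Y) = H(X) - H(X|Y)

Marginal of X (row sums):
  P(X=0) = 7/34 + 3/17 = 13/34
  P(X=1) = 9/34 + 1/17 = 11/34
  P(X=2) = 5/34 + 5/34 = 5/17
H(X) = -[(13/34)·log₂(13/34) + (11/34)·log₂(11/34) + (5/17)·log₂(5/17)]
  = 0.5303 + 0.5267 + 0.5193 = 1.5763 bits

Marginal of Y (column sums):
  P(Y=0) = 7/34 + 9/34 + 5/34 = 21/34
  P(Y=1) = 3/17 + 1/17 + 5/34 = 13/34
H(X|Y) = Σ_y P(y)·H(X|Y=y):
  Y=0: P(Y=0) = 21/34, P(X|Y=0) = (1/3, 3/7, 5/21) → H(X|Y=0) = 1.5452
  Y=1: P(Y=1) = 13/34, P(X|Y=1) = (6/13, 2/13, 5/13) → H(X|Y=1) = 1.4605
H(X|Y) = (21/34)·1.5452 + (13/34)·1.4605 = 1.5128 bits

I(X;Y) = H(X) - H(X|Y) = 1.5763 - 1.5128 = 0.0635 bits

Cross-check via I(X;Y) = H(X) + H(Y) - H(X,Y): computing H(Y) from the column sums and H(X,Y) from the 6 cells in the same way gives H(Y) = 0.9597 bits and H(X,Y) = 2.4725 bits, so
I(X;Y) = 1.5763 + 0.9597 - 2.4725 = 0.0635 bits ✓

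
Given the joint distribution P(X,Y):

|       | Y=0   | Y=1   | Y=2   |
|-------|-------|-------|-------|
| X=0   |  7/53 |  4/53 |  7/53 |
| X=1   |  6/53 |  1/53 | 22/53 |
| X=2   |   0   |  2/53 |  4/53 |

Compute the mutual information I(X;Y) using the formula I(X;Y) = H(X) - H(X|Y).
0.1666 bits

I(X;Y) = H(X) - H(X|Y)

Marginal of X (row sums):
  P(X=0) = 7/53 + 4/53 + 7/53 = 18/53
  P(X=1) = 6/53 + 1/53 + 22/53 = 29/53
  P(X=2) = 0 + 2/53 + 4/53 = 6/53
H(X) = -[(18/53)·log₂(18/53) + (29/53)·log₂(29/53) + (6/53)·log₂(6/53)]
  = 0.52913 + 0.47600 + 0.35581 = 1.36094 bits

Marginal of Y (column sums):
  P(Y=0) = 7/53 + 6/53 + 0 = 13/53
  P(Y=1) = 4/53 + 1/53 + 2/53 = 7/53
  P(Y=2) = 7/53 + 22/53 + 4/53 = 33/53
H(X|Y) = Σ_y P(y)·H(X|Y=y):
  Y=0: P(Y=0) = 13/53, P(X|Y=0) = (7/13, 6/13, 0) → H(X|Y=0) = 0.99573
  Y=1: P(Y=1) = 7/53, P(X|Y=1) = (4/7, 1/7, 2/7) → H(X|Y=1) = 1.37878
  Y=2: P(Y=2) = 33/53, P(X|Y=2) = (7/33, 2/3, 4/33) → H(X|Y=2) = 1.23352
H(X|Y) = (13/53)·0.99573 + (7/53)·1.37878 + (33/53)·1.23352 = 1.19438 bits

I(X;Y) = H(X) - H(X|Y) = 1.36094 - 1.19438 = 0.1666 bits

Cross-check via I(X;Y) = H(X) + H(Y) - H(X,Y): computing H(Y) from the column sums and H(X,Y) from the 9 cells in the same way gives H(Y) = 1.30863 bits and H(X,Y) = 2.50301 bits, so
I(X;Y) = 1.36094 + 1.30863 - 2.50301 = 0.1666 bits ✓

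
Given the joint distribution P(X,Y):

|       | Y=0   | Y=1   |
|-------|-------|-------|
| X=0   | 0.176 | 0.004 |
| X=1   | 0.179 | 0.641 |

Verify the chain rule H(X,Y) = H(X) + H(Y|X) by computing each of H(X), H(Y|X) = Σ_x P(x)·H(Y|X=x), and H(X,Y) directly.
H(X) = 0.6801 bits, H(Y|X) = 0.6484 bits, H(X,Y) = 1.3285 bits

Marginal of X (row sums):
  P(X=0) = 0.176 + 0.004 = 0.180
  P(X=1) = 0.179 + 0.641 = 0.820
H(X) = -[0.180·log₂(0.180) + 0.820·log₂(0.820)]
  = 0.44531 + 0.23477 = 0.6801 bits

H(Y|X) = Σ_x P(x)·H(Y|X=x):
  X=0: P(X=0) = 0.180, P(Y|X=0) = (44/45, 1/45) → H(Y|X=0) = 0.15374
  X=1: P(X=1) = 0.820, P(Y|X=1) = (179/820, 641/820) → H(Y|X=1) = 0.75704
H(Y|X) = 0.180·0.15374 + 0.820·0.75704 = 0.6484 bits

H(X,Y) = -Σ_{x,y} P(x,y) log₂ P(x,y). Per-cell terms -P(x,y)·log₂P(x,y):
  X=0: 0.44112, 0.03186
  X=1: 0.44427, 0.41127
Sum of the 4 terms: H(X,Y) = 1.3285 bits

Chain rule check:
  H(X) + H(Y|X) = 0.6801 + 0.6484 = 1.3285 bits
  H(X,Y) = 1.3285 bits
✓ Chain rule verified.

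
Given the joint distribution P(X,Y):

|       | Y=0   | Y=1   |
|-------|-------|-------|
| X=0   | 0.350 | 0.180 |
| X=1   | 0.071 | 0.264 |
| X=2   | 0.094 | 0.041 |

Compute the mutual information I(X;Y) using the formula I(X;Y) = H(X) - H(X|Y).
0.1402 bits

I(X;Y) = H(X) - H(X|Y)

Marginal of X (row sums):
  P(X=0) = 0.350 + 0.180 = 0.530
  P(X=1) = 0.071 + 0.264 = 0.335
  P(X=2) = 0.094 + 0.041 = 0.135
H(X) = -[0.530·log₂(0.530) + 0.335·log₂(0.335) + 0.135·log₂(0.135)]
  = 0.4854 + 0.5286 + 0.3900 = 1.4040 bits

Marginal of Y (column sums):
  P(Y=0) = 0.350 + 0.071 + 0.094 = 0.515
  P(Y=1) = 0.180 + 0.264 + 0.041 = 0.485
H(X|Y) = Σ_y P(y)·H(X|Y=y):
  Y=0: P(Y=0) = 0.515, P(X|Y=0) = (70/103, 71/515, 94/515) → H(X|Y=0) = 1.2207
  Y=1: P(Y=1) = 0.485, P(X|Y=1) = (36/97, 264/485, 41/485) → H(X|Y=1) = 1.3096
H(X|Y) = 0.515·1.2207 + 0.485·1.3096 = 1.2638 bits

I(X;Y) = H(X) - H(X|Y) = 1.4040 - 1.2638 = 0.1402 bits

Cross-check via I(X;Y) = H(X) + H(Y) - H(X,Y): computing H(Y) from the column sums and H(X,Y) from the 6 cells in the same way gives H(Y) = 0.9994 bits and H(X,Y) = 2.2632 bits, so
I(X;Y) = 1.4040 + 0.9994 - 2.2632 = 0.1402 bits ✓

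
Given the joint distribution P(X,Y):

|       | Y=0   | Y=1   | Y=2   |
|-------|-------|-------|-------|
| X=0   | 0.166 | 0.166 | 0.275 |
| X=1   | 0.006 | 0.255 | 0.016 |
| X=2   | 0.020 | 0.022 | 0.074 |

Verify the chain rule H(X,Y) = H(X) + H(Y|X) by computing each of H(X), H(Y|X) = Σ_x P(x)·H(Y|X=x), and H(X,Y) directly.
H(X) = 1.3107 bits, H(Y|X) = 1.2161 bits, H(X,Y) = 2.5268 bits

Marginal of X (row sums):
  P(X=0) = 0.166 + 0.166 + 0.275 = 0.607
  P(X=1) = 0.006 + 0.255 + 0.016 = 0.277
  P(X=2) = 0.020 + 0.022 + 0.074 = 0.116
H(X) = -[0.607·log₂(0.607) + 0.277·log₂(0.277) + 0.116·log₂(0.116)]
  = 0.4371806 + 0.5130157 + 0.3605052 = 1.3107 bits

H(Y|X) = Σ_x P(x)·H(Y|X=x):
  X=0: P(X=0) = 0.607, P(Y|X=0) = (166/607, 166/607, 275/607) → H(Y|X=0) = 1.5405820
  X=1: P(X=1) = 0.277, P(Y|X=1) = (6/277, 255/277, 16/277) → H(Y|X=1) = 0.4672804
  X=2: P(X=2) = 0.116, P(Y|X=2) = (5/29, 11/58, 37/58) → H(Y|X=2) = 1.3058637
H(Y|X) = 0.607·1.5405820 + 0.277·0.4672804 + 0.116·1.3058637 = 1.2161 bits

H(X,Y) = -Σ_{x,y} P(x,y) log₂ P(x,y). Per-cell terms -P(x,y)·log₂P(x,y):
  X=0: 0.4300636, 0.4300636, 0.5121865
  X=1: 0.0442849, 0.5027149, 0.0954525
  X=2: 0.1128771, 0.1211398, 0.2779685
Sum of the 9 terms: H(X,Y) = 2.5268 bits

Chain rule check:
  H(X) + H(Y|X) = 1.3107 + 1.2161 = 2.5268 bits
  H(X,Y) = 2.5268 bits
✓ Chain rule verified.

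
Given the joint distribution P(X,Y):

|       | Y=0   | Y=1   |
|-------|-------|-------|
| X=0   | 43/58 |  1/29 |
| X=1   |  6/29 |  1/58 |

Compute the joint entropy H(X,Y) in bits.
1.0589 bits

H(X,Y) = -Σ_{x,y} P(x,y) log₂ P(x,y). Per-cell terms -P(x,y)·log₂P(x,y):
  X=0: 0.3201, 0.1675
  X=1: 0.4703, 0.1010
Sum of the 4 terms: H(X,Y) = 1.0589 bits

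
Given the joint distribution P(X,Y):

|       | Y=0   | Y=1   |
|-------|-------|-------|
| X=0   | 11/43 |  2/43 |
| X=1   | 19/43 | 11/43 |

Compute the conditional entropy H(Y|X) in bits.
0.8487 bits

H(Y|X) = H(X,Y) - H(X)

H(X,Y) = -Σ_{x,y} P(x,y) log₂ P(x,y). Per-cell terms -P(x,y)·log₂P(x,y):
  X=0: 0.50314, 0.20587
  X=1: 0.52066, 0.50314
Sum of the 4 terms: H(X,Y) = 1.7328 bits

Marginal of X (row sums):
  P(X=0) = 11/43 + 2/43 = 13/43
  P(X=1) = 19/43 + 11/43 = 30/43
H(X) = -[(13/43)·log₂(13/43) + (30/43)·log₂(30/43)]
  = 0.52176 + 0.36235 = 0.8841 bits

H(Y|X) = H(X,Y) - H(X) = 1.7328 - 0.8841 = 0.8487 bits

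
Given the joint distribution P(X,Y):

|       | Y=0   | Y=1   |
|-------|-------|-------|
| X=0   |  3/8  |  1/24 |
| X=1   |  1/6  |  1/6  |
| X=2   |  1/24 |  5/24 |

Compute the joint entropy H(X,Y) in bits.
2.2458 bits

H(X,Y) = -Σ_{x,y} P(x,y) log₂ P(x,y). Per-cell terms -P(x,y)·log₂P(x,y):
  X=0: 0.530639, 0.191040
  X=1: 0.430827, 0.430827
  X=2: 0.191040, 0.471466
Sum of the 6 terms: H(X,Y) = 2.2458 bits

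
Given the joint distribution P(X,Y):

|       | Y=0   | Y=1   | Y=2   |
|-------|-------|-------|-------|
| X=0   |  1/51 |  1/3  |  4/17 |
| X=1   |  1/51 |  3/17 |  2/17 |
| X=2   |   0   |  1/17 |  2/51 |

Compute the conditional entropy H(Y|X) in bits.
1.1670 bits

H(Y|X) = H(X,Y) - H(X)

H(X,Y) = -Σ_{x,y} P(x,y) log₂ P(x,y). Per-cell terms -P(x,y)·log₂P(x,y):
  X=0: 0.111224, 0.528321, 0.491168
  X=1: 0.111224, 0.441618, 0.363231
  X=2: 0.000000, 0.240439, 0.183232
  (cells with P = 0 contribute 0)
Sum of the 9 terms: H(X,Y) = 2.47046 bits

Marginal of X (row sums):
  P(X=0) = 1/51 + 1/3 + 4/17 = 10/17
  P(X=1) = 1/51 + 3/17 + 2/17 = 16/51
  P(X=2) = 0 + 1/17 + 2/51 = 5/51
H(X) = -[(10/17)·log₂(10/17) + (16/51)·log₂(16/51) + (5/51)·log₂(5/51)]
  = 0.450315 + 0.524682 + 0.328480 = 1.30348 bits

H(Y|X) = H(X,Y) - H(X) = 2.47046 - 1.30348 = 1.1670 bits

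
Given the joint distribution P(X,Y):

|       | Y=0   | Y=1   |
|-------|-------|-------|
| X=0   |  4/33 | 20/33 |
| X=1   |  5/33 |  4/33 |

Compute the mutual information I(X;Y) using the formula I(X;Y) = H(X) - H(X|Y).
0.1023 bits

I(X;Y) = H(X) - H(X|Y)

Marginal of X (row sums):
  P(X=0) = 4/33 + 20/33 = 8/11
  P(X=1) = 5/33 + 4/33 = 3/11
H(X) = -[(8/11)·log₂(8/11) + (3/11)·log₂(3/11)]
  = 0.33413 + 0.51122 = 0.84535 bits

Marginal of Y (column sums):
  P(Y=0) = 4/33 + 5/33 = 3/11
  P(Y=1) = 20/33 + 4/33 = 8/11
H(X|Y) = Σ_y P(y)·H(X|Y=y):
  Y=0: P(Y=0) = 3/11, P(X|Y=0) = (4/9, 5/9) → H(X|Y=0) = 0.99108
  Y=1: P(Y=1) = 8/11, P(X|Y=1) = (5/6, 1/6) → H(X|Y=1) = 0.65002
H(X|Y) = (3/11)·0.99108 + (8/11)·0.65002 = 0.74304 bits

I(X;Y) = H(X) - H(X|Y) = 0.84535 - 0.74304 = 0.1023 bits

Cross-check via I(X;Y) = H(X) + H(Y) - H(X,Y): computing H(Y) from the column sums and H(X,Y) from the 4 cells in the same way gives H(Y) = 0.84535 bits and H(X,Y) = 1.58839 bits, so
I(X;Y) = 0.84535 + 0.84535 - 1.58839 = 0.1023 bits ✓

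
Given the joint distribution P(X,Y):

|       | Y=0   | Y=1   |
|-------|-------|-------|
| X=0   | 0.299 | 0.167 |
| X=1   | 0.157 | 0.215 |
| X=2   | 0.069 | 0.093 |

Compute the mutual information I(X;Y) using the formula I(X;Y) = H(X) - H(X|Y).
0.0347 bits

I(X;Y) = H(X) - H(X|Y)

Marginal of X (row sums):
  P(X=0) = 0.299 + 0.167 = 0.466
  P(X=1) = 0.157 + 0.215 = 0.372
  P(X=2) = 0.069 + 0.093 = 0.162
H(X) = -[0.466·log₂(0.466) + 0.372·log₂(0.372) + 0.162·log₂(0.162)]
  = 0.513345 + 0.530705 + 0.425401 = 1.46945 bits

Marginal of Y (column sums):
  P(Y=0) = 0.299 + 0.157 + 0.069 = 0.525
  P(Y=1) = 0.167 + 0.215 + 0.093 = 0.475
H(X|Y) = Σ_y P(y)·H(X|Y=y):
  Y=0: P(Y=0) = 0.525, P(X|Y=0) = (299/525, 157/525, 23/175) → H(X|Y=0) = 1.368135
  Y=1: P(Y=1) = 0.475, P(X|Y=1) = (167/475, 43/95, 93/475) → H(X|Y=1) = 1.508453
H(X|Y) = 0.525·1.368135 + 0.475·1.508453 = 1.43479 bits

I(X;Y) = H(X) - H(X|Y) = 1.46945 - 1.43479 = 0.0347 bits

Cross-check via I(X;Y) = H(X) + H(Y) - H(X,Y): computing H(Y) from the column sums and H(X,Y) from the 6 cells in the same way gives H(Y) = 0.99820 bits and H(X,Y) = 2.43298 bits, so
I(X;Y) = 1.46945 + 0.99820 - 2.43298 = 0.0347 bits ✓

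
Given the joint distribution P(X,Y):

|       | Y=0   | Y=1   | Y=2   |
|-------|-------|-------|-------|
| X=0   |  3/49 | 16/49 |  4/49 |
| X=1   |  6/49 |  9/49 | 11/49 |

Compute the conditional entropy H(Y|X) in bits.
1.3756 bits

H(Y|X) = H(X,Y) - H(X)

H(X,Y) = -Σ_{x,y} P(x,y) log₂ P(x,y). Per-cell terms -P(x,y)·log₂P(x,y):
  X=0: 0.2467, 0.5273, 0.2951
  X=1: 0.3710, 0.4490, 0.4838
Sum of the 6 terms: H(X,Y) = 2.3729 bits

Marginal of X (row sums):
  P(X=0) = 3/49 + 16/49 + 4/49 = 23/49
  P(X=1) = 6/49 + 9/49 + 11/49 = 26/49
H(X) = -[(23/49)·log₂(23/49) + (26/49)·log₂(26/49)]
  = 0.5122 + 0.4851 = 0.9973 bits

H(Y|X) = H(X,Y) - H(X) = 2.3729 - 0.9973 = 1.3756 bits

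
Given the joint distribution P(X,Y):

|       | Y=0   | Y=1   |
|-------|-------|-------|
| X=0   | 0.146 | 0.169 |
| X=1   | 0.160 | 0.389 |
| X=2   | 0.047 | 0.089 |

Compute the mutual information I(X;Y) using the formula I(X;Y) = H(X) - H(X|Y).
0.0185 bits

I(X;Y) = H(X) - H(X|Y)

Marginal of X (row sums):
  P(X=0) = 0.146 + 0.169 = 0.315
  P(X=1) = 0.160 + 0.389 = 0.549
  P(X=2) = 0.047 + 0.089 = 0.136
H(X) = -[0.315·log₂(0.315) + 0.549·log₂(0.549) + 0.136·log₂(0.136)]
  = 0.52497 + 0.47495 + 0.39145 = 1.3914 bits

Marginal of Y (column sums):
  P(Y=0) = 0.146 + 0.160 + 0.047 = 0.353
  P(Y=1) = 0.169 + 0.389 + 0.089 = 0.647
H(X|Y) = Σ_y P(y)·H(X|Y=y):
  Y=0: P(Y=0) = 0.353, P(X|Y=0) = (146/353, 160/353, 47/353) → H(X|Y=0) = 1.43155
  Y=1: P(Y=1) = 0.647, P(X|Y=1) = (169/647, 389/647, 89/647) → H(X|Y=1) = 1.34087
H(X|Y) = 0.353·1.43155 + 0.647·1.34087 = 1.3729 bits

I(X;Y) = H(X) - H(X|Y) = 1.3914 - 1.3729 = 0.0185 bits

Cross-check via I(X;Y) = H(X) + H(Y) - H(X,Y): computing H(Y) from the column sums and H(X,Y) from the 6 cells in the same way gives H(Y) = 0.9367 bits and H(X,Y) = 2.3096 bits, so
I(X;Y) = 1.3914 + 0.9367 - 2.3096 = 0.0185 bits ✓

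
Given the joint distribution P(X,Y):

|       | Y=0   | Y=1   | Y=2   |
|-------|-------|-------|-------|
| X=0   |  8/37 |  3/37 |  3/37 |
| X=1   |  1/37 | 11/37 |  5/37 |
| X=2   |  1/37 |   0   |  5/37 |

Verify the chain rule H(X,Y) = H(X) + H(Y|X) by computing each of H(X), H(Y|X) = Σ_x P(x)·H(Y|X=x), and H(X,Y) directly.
H(X) = 1.4716 bits, H(Y|X) = 1.1761 bits, H(X,Y) = 2.6478 bits

Marginal of X (row sums):
  P(X=0) = 8/37 + 3/37 + 3/37 = 14/37
  P(X=1) = 1/37 + 11/37 + 5/37 = 17/37
  P(X=2) = 1/37 + 0 + 5/37 = 6/37
H(X) = -[(14/37)·log₂(14/37) + (17/37)·log₂(17/37) + (6/37)·log₂(6/37)]
  = 0.5305 + 0.5155 + 0.4256 = 1.4716 bits

H(Y|X) = Σ_x P(x)·H(Y|X=x):
  X=0: P(X=0) = 14/37, P(Y|X=0) = (4/7, 3/14, 3/14) → H(Y|X=0) = 1.4138
  X=1: P(X=1) = 17/37, P(Y|X=1) = (1/17, 11/17, 5/17) → H(Y|X=1) = 1.1661
  X=2: P(X=2) = 6/37, P(Y|X=2) = (1/6, 0, 5/6) → H(Y|X=2) = 0.6500
H(Y|X) = (14/37)·1.4138 + (17/37)·1.1661 + (6/37)·0.6500 = 1.1761 bits

H(X,Y) = -Σ_{x,y} P(x,y) log₂ P(x,y). Per-cell terms -P(x,y)·log₂P(x,y):
  X=0: 0.4777, 0.2939, 0.2939
  X=1: 0.1408, 0.5203, 0.3902
  X=2: 0.1408, 0.0000, 0.3902
  (cells with P = 0 contribute 0)
Sum of the 9 terms: H(X,Y) = 2.6478 bits

Chain rule check:
  H(X) + H(Y|X) = 1.4716 + 1.1761 = 2.6477 bits
  H(X,Y) = 2.6478 bits
✓ Chain rule verified (Δ = 0.0001 is 4-dp rounding noise: each of the three values was rounded independently).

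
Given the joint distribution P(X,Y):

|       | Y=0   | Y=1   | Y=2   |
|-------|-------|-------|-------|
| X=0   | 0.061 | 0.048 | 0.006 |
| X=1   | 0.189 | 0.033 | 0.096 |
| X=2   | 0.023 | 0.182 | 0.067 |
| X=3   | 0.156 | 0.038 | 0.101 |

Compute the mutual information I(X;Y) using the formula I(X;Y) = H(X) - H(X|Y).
0.2629 bits

I(X;Y) = H(X) - H(X|Y)

Marginal of X (row sums):
  P(X=0) = 0.061 + 0.048 + 0.006 = 0.115
  P(X=1) = 0.189 + 0.033 + 0.096 = 0.318
  P(X=2) = 0.023 + 0.182 + 0.067 = 0.272
  P(X=3) = 0.156 + 0.038 + 0.101 = 0.295
H(X) = -[0.115·log₂(0.115) + 0.318·log₂(0.318) + 0.272·log₂(0.272) + 0.295·log₂(0.295)]
  = 0.3588 + 0.5256 + 0.5109 + 0.5196 = 1.9149 bits

Marginal of Y (column sums):
  P(Y=0) = 0.061 + 0.189 + 0.023 + 0.156 = 0.429
  P(Y=1) = 0.048 + 0.033 + 0.182 + 0.038 = 0.301
  P(Y=2) = 0.006 + 0.096 + 0.067 + 0.101 = 0.270
H(X|Y) = Σ_y P(y)·H(X|Y=y):
  Y=0: P(Y=0) = 0.429, P(X|Y=0) = (61/429, 63/143, 23/429, 4/11) → H(X|Y=0) = 1.6782
  Y=1: P(Y=1) = 0.301, P(X|Y=1) = (48/301, 33/301, 26/43, 38/301) → H(X|Y=1) = 1.5878
  Y=2: P(Y=2) = 0.270, P(X|Y=2) = (1/45, 16/45, 67/270, 101/270) → H(X|Y=2) = 1.6821
H(X|Y) = 0.429·1.6782 + 0.301·1.5878 + 0.270·1.6821 = 1.6520 bits

I(X;Y) = H(X) - H(X|Y) = 1.9149 - 1.6520 = 0.2629 bits

Cross-check via I(X;Y) = H(X) + H(Y) - H(X,Y): computing H(Y) from the column sums and H(X,Y) from the 12 cells in the same way gives H(Y) = 1.5552 bits and H(X,Y) = 3.2072 bits, so
I(X;Y) = 1.9149 + 1.5552 - 3.2072 = 0.2629 bits ✓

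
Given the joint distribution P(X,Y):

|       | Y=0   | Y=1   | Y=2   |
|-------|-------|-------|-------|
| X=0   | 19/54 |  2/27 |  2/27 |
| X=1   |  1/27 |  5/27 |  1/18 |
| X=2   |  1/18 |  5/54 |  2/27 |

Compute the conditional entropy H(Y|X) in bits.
1.2770 bits

H(Y|X) = H(X,Y) - H(X)

H(X,Y) = -Σ_{x,y} P(x,y) log₂ P(x,y). Per-cell terms -P(x,y)·log₂P(x,y):
  X=0: 0.53023, 0.27814, 0.27814
  X=1: 0.17611, 0.45055, 0.23166
  X=2: 0.23166, 0.31787, 0.27814
Sum of the 9 terms: H(X,Y) = 2.7725 bits

Marginal of X (row sums):
  P(X=0) = 19/54 + 2/27 + 2/27 = 1/2
  P(X=1) = 1/27 + 5/27 + 1/18 = 5/18
  P(X=2) = 1/18 + 5/54 + 2/27 = 2/9
H(X) = -[(1/2)·log₂(1/2) + (5/18)·log₂(5/18) + (2/9)·log₂(2/9)]
  = 0.50000 + 0.51333 + 0.48221 = 1.4955 bits

H(Y|X) = H(X,Y) - H(X) = 2.7725 - 1.4955 = 1.2770 bits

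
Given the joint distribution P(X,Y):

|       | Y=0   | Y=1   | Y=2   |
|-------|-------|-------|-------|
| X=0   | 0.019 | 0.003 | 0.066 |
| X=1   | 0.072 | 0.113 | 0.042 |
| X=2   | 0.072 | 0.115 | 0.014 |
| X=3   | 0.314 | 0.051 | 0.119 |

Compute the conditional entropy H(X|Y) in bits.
1.5218 bits

H(X|Y) = H(X,Y) - H(Y)

H(X,Y) = -Σ_{x,y} P(x,y) log₂ P(x,y). Per-cell terms -P(x,y)·log₂P(x,y):
  X=0: 0.108639, 0.025142, 0.258812
  X=1: 0.273302, 0.355453, 0.192086
  X=2: 0.273302, 0.358834, 0.086218
  X=3: 0.524745, 0.218961, 0.365445
Sum of the 12 terms: H(X,Y) = 3.04094 bits

Marginal of Y (column sums):
  P(Y=0) = 0.019 + 0.072 + 0.072 + 0.314 = 0.477
  P(Y=1) = 0.003 + 0.113 + 0.115 + 0.051 = 0.282
  P(Y=2) = 0.066 + 0.042 + 0.014 + 0.119 = 0.241
H(Y) = -[0.477·log₂(0.477) + 0.282·log₂(0.282) + 0.241·log₂(0.241)]
  = 0.509407 + 0.514998 + 0.494748 = 1.51915 bits

H(X|Y) = H(X,Y) - H(Y) = 3.04094 - 1.51915 = 1.5218 bits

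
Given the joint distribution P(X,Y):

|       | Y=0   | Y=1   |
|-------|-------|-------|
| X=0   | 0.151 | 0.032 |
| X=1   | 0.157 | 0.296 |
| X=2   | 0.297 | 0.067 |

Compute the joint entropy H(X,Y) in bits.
2.2915 bits

H(X,Y) = -Σ_{x,y} P(x,y) log₂ P(x,y). Per-cell terms -P(x,y)·log₂P(x,y):
  X=0: 0.4118, 0.1589
  X=1: 0.4194, 0.5199
  X=2: 0.5202, 0.2613
Sum of the 6 terms: H(X,Y) = 2.2915 bits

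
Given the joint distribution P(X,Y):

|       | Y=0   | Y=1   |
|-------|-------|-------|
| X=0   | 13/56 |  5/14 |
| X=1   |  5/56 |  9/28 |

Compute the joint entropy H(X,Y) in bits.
1.8571 bits

H(X,Y) = -Σ_{x,y} P(x,y) log₂ P(x,y). Per-cell terms -P(x,y)·log₂P(x,y):
  X=0: 0.4891, 0.5305
  X=1: 0.3112, 0.5263
Sum of the 4 terms: H(X,Y) = 1.8571 bits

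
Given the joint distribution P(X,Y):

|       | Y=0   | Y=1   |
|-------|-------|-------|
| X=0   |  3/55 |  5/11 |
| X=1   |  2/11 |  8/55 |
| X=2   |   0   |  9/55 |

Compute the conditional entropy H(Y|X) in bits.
0.5744 bits

H(Y|X) = H(X,Y) - H(X)

H(X,Y) = -Σ_{x,y} P(x,y) log₂ P(x,y). Per-cell terms -P(x,y)·log₂P(x,y):
  X=0: 0.2289, 0.5170
  X=1: 0.4472, 0.4046
  X=2: 0.0000, 0.4273
  (cells with P = 0 contribute 0)
Sum of the 6 terms: H(X,Y) = 2.0250 bits

Marginal of X (row sums):
  P(X=0) = 3/55 + 5/11 = 28/55
  P(X=1) = 2/11 + 8/55 = 18/55
  P(X=2) = 0 + 9/55 = 9/55
H(X) = -[(28/55)·log₂(28/55) + (18/55)·log₂(18/55) + (9/55)·log₂(9/55)]
  = 0.4959 + 0.5274 + 0.4273 = 1.4506 bits

H(Y|X) = H(X,Y) - H(X) = 2.0250 - 1.4506 = 0.5744 bits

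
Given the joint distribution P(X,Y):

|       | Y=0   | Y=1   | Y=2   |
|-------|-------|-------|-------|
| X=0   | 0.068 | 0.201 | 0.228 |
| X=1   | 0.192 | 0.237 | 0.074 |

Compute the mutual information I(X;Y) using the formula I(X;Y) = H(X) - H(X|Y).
0.1060 bits

I(X;Y) = H(X) - H(X|Y)

Marginal of X (row sums):
  P(X=0) = 0.068 + 0.201 + 0.228 = 0.497
  P(X=1) = 0.192 + 0.237 + 0.074 = 0.503
H(X) = -[0.497·log₂(0.497) + 0.503·log₂(0.503)]
  = 0.5013 + 0.4987 = 1.0000 bits

Marginal of Y (column sums):
  P(Y=0) = 0.068 + 0.192 = 0.260
  P(Y=1) = 0.201 + 0.237 = 0.438
  P(Y=2) = 0.228 + 0.074 = 0.302
H(X|Y) = Σ_y P(y)·H(X|Y=y):
  Y=0: P(Y=0) = 0.260, P(X|Y=0) = (17/65, 48/65) → H(X|Y=0) = 0.8291
  Y=1: P(Y=1) = 0.438, P(X|Y=1) = (67/146, 79/146) → H(X|Y=1) = 0.9951
  Y=2: P(Y=2) = 0.302, P(X|Y=2) = (114/151, 37/151) → H(X|Y=2) = 0.8033
H(X|Y) = 0.260·0.8291 + 0.438·0.9951 + 0.302·0.8033 = 0.8940 bits

I(X;Y) = H(X) - H(X|Y) = 1.0000 - 0.8940 = 0.1060 bits

Cross-check via I(X;Y) = H(X) + H(Y) - H(X,Y): computing H(Y) from the column sums and H(X,Y) from the 6 cells in the same way gives H(Y) = 1.5486 bits and H(X,Y) = 2.4426 bits, so
I(X;Y) = 1.0000 + 1.5486 - 2.4426 = 0.1060 bits ✓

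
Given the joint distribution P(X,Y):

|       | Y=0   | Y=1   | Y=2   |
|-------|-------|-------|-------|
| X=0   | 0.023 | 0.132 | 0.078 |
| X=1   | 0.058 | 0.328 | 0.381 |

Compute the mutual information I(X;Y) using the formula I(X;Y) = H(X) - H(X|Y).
0.0139 bits

I(X;Y) = H(X) - H(X|Y)

Marginal of X (row sums):
  P(X=0) = 0.023 + 0.132 + 0.078 = 0.233
  P(X=1) = 0.058 + 0.328 + 0.381 = 0.767
H(X) = -[0.233·log₂(0.233) + 0.767·log₂(0.767)]
  = 0.48967 + 0.29353 = 0.7832 bits

Marginal of Y (column sums):
  P(Y=0) = 0.023 + 0.058 = 0.081
  P(Y=1) = 0.132 + 0.328 = 0.460
  P(Y=2) = 0.078 + 0.381 = 0.459
H(X|Y) = Σ_y P(y)·H(X|Y=y):
  Y=0: P(Y=0) = 0.081, P(X|Y=0) = (23/81, 58/81) → H(X|Y=0) = 0.86078
  Y=1: P(Y=1) = 0.460, P(X|Y=1) = (33/115, 82/115) → H(X|Y=1) = 0.86476
  Y=2: P(Y=2) = 0.459, P(X|Y=2) = (26/153, 127/153) → H(X|Y=2) = 0.65756
H(X|Y) = 0.081·0.86078 + 0.460·0.86476 + 0.459·0.65756 = 0.7693 bits

I(X;Y) = H(X) - H(X|Y) = 0.7832 - 0.7693 = 0.0139 bits

Cross-check via I(X;Y) = H(X) + H(Y) - H(X,Y): computing H(Y) from the column sums and H(X,Y) from the 6 cells in the same way gives H(Y) = 1.3247 bits and H(X,Y) = 2.0940 bits, so
I(X;Y) = 0.7832 + 1.3247 - 2.0940 = 0.0139 bits ✓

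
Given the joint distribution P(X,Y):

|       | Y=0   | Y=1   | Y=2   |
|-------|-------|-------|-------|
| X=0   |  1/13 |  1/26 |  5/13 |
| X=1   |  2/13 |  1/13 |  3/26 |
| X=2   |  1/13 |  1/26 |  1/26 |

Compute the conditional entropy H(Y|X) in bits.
1.2562 bits

H(Y|X) = H(X,Y) - H(X)

H(X,Y) = -Σ_{x,y} P(x,y) log₂ P(x,y). Per-cell terms -P(x,y)·log₂P(x,y):
  X=0: 0.284649, 0.180786, 0.530197
  X=1: 0.415452, 0.284649, 0.359478
  X=2: 0.284649, 0.180786, 0.180786
Sum of the 9 terms: H(X,Y) = 2.70143 bits

Marginal of X (row sums):
  P(X=0) = 1/13 + 1/26 + 5/13 = 1/2
  P(X=1) = 2/13 + 1/13 + 3/26 = 9/26
  P(X=2) = 1/13 + 1/26 + 1/26 = 2/13
H(X) = -[(1/2)·log₂(1/2) + (9/26)·log₂(9/26) + (2/13)·log₂(2/13)]
  = 0.500000 + 0.529794 + 0.415452 = 1.44525 bits

H(Y|X) = H(X,Y) - H(X) = 2.70143 - 1.44525 = 1.2562 bits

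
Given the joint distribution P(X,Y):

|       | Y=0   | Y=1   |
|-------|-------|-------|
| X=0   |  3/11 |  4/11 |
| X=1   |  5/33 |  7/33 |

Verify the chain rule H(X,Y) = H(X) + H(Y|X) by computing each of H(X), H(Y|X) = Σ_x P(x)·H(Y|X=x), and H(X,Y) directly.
H(X) = 0.9457 bits, H(Y|X) = 0.9833 bits, H(X,Y) = 1.9289 bits

Marginal of X (row sums):
  P(X=0) = 3/11 + 4/11 = 7/11
  P(X=1) = 5/33 + 7/33 = 4/11
H(X) = -[(7/11)·log₂(7/11) + (4/11)·log₂(4/11)]
  = 0.4150 + 0.5307 = 0.9457 bits

H(Y|X) = Σ_x P(x)·H(Y|X=x):
  X=0: P(X=0) = 7/11, P(Y|X=0) = (3/7, 4/7) → H(Y|X=0) = 0.9852
  X=1: P(X=1) = 4/11, P(Y|X=1) = (5/12, 7/12) → H(Y|X=1) = 0.9799
H(Y|X) = (7/11)·0.9852 + (4/11)·0.9799 = 0.9833 bits

H(X,Y) = -Σ_{x,y} P(x,y) log₂ P(x,y). Per-cell terms -P(x,y)·log₂P(x,y):
  X=0: 0.5112, 0.5307
  X=1: 0.4125, 0.4745
Sum of the 4 terms: H(X,Y) = 1.9289 bits

Chain rule check:
  H(X) + H(Y|X) = 0.9457 + 0.9833 = 1.9290 bits
  H(X,Y) = 1.9289 bits
✓ Chain rule verified (Δ = 0.0001 is 4-dp rounding noise: each of the three values was rounded independently).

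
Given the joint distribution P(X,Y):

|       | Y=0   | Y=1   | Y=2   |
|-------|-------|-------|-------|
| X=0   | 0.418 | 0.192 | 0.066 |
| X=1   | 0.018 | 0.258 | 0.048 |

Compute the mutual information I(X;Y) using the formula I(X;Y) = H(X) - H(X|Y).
0.2456 bits

I(X;Y) = H(X) - H(X|Y)

Marginal of X (row sums):
  P(X=0) = 0.418 + 0.192 + 0.066 = 0.676
  P(X=1) = 0.018 + 0.258 + 0.048 = 0.324
H(X) = -[0.676·log₂(0.676) + 0.324·log₂(0.324)]
  = 0.3819 + 0.5268 = 0.9087 bits

Marginal of Y (column sums):
  P(Y=0) = 0.418 + 0.018 = 0.436
  P(Y=1) = 0.192 + 0.258 = 0.450
  P(Y=2) = 0.066 + 0.048 = 0.114
H(X|Y) = Σ_y P(y)·H(X|Y=y):
  Y=0: P(Y=0) = 0.436, P(X|Y=0) = (209/218, 9/218) → H(X|Y=0) = 0.2482
  Y=1: P(Y=1) = 0.450, P(X|Y=1) = (32/75, 43/75) → H(X|Y=1) = 0.9844
  Y=2: P(Y=2) = 0.114, P(X|Y=2) = (11/19, 8/19) → H(X|Y=2) = 0.9819
H(X|Y) = 0.436·0.2482 + 0.450·0.9844 + 0.114·0.9819 = 0.6631 bits

I(X;Y) = H(X) - H(X|Y) = 0.9087 - 0.6631 = 0.2456 bits

Cross-check via I(X;Y) = H(X) + H(Y) - H(X,Y): computing H(Y) from the column sums and H(X,Y) from the 6 cells in the same way gives H(Y) = 1.3977 bits and H(X,Y) = 2.0608 bits, so
I(X;Y) = 0.9087 + 1.3977 - 2.0608 = 0.2456 bits ✓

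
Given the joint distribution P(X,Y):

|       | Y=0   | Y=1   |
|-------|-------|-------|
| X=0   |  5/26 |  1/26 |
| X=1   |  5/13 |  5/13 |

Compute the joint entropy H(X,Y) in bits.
1.6986 bits

H(X,Y) = -Σ_{x,y} P(x,y) log₂ P(x,y). Per-cell terms -P(x,y)·log₂P(x,y):
  X=0: 0.4574, 0.1808
  X=1: 0.5302, 0.5302
Sum of the 4 terms: H(X,Y) = 1.6986 bits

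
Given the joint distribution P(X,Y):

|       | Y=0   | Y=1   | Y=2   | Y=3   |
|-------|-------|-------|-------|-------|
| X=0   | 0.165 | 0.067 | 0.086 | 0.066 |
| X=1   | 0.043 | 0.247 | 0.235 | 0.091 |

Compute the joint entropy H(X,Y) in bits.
2.7526 bits

H(X,Y) = -Σ_{x,y} P(x,y) log₂ P(x,y). Per-cell terms -P(x,y)·log₂P(x,y):
  X=0: 0.4289, 0.2613, 0.3044, 0.2588
  X=1: 0.1952, 0.4983, 0.4910, 0.3147
Sum of the 8 terms: H(X,Y) = 2.7526 bits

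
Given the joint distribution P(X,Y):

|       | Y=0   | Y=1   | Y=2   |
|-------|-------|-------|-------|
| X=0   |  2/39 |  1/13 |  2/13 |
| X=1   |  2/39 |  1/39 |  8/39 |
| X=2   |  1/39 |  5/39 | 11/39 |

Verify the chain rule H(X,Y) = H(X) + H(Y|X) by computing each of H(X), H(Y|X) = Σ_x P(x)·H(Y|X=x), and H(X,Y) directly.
H(X) = 1.5522 bits, H(Y|X) = 1.2222 bits, H(X,Y) = 2.7744 bits

Marginal of X (row sums):
  P(X=0) = 2/39 + 1/13 + 2/13 = 11/39
  P(X=1) = 2/39 + 1/39 + 8/39 = 11/39
  P(X=2) = 1/39 + 5/39 + 11/39 = 17/39
H(X) = -[(11/39)·log₂(11/39) + (11/39)·log₂(11/39) + (17/39)·log₂(17/39)]
  = 0.5150 + 0.5150 + 0.5222 = 1.5522 bits

H(Y|X) = Σ_x P(x)·H(Y|X=x):
  X=0: P(X=0) = 11/39, P(Y|X=0) = (2/11, 3/11, 6/11) → H(Y|X=0) = 1.4354
  X=1: P(X=1) = 11/39, P(Y|X=1) = (2/11, 1/11, 8/11) → H(Y|X=1) = 1.0958
  X=2: P(X=2) = 17/39, P(Y|X=2) = (1/17, 5/17, 11/17) → H(Y|X=2) = 1.1661
H(Y|X) = (11/39)·1.4354 + (11/39)·1.0958 + (17/39)·1.1661 = 1.2222 bits

H(X,Y) = -Σ_{x,y} P(x,y) log₂ P(x,y). Per-cell terms -P(x,y)·log₂P(x,y):
  X=0: 0.2198, 0.2846, 0.4155
  X=1: 0.2198, 0.1355, 0.4688
  X=2: 0.1355, 0.3799, 0.5150
Sum of the 9 terms: H(X,Y) = 2.7744 bits

Chain rule check:
  H(X) + H(Y|X) = 1.5522 + 1.2222 = 2.7744 bits
  H(X,Y) = 2.7744 bits
✓ Chain rule verified.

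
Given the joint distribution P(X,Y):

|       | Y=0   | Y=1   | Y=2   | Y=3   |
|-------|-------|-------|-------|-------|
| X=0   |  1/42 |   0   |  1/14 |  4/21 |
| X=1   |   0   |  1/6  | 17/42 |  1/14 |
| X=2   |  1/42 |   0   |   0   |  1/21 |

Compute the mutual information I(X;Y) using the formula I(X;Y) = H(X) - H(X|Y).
0.4470 bits

I(X;Y) = H(X) - H(X|Y)

Marginal of X (row sums):
  P(X=0) = 1/42 + 0 + 1/14 + 4/21 = 2/7
  P(X=1) = 0 + 1/6 + 17/42 + 1/14 = 9/14
  P(X=2) = 1/42 + 0 + 0 + 1/21 = 1/14
H(X) = -[(2/7)·log₂(2/7) + (9/14)·log₂(9/14) + (1/14)·log₂(1/14)]
  = 0.51639 + 0.40978 + 0.27195 = 1.1981 bits

Marginal of Y (column sums):
  P(Y=0) = 1/42 + 0 + 1/42 = 1/21
  P(Y=1) = 0 + 1/6 + 0 = 1/6
  P(Y=2) = 1/14 + 17/42 + 0 = 10/21
  P(Y=3) = 4/21 + 1/14 + 1/21 = 13/42
H(X|Y) = Σ_y P(y)·H(X|Y=y):
  Y=0: P(Y=0) = 1/21, P(X|Y=0) = (1/2, 0, 1/2) → H(X|Y=0) = 1.00000
  Y=1: P(Y=1) = 1/6, P(X|Y=1) = (0, 1, 0) → H(X|Y=1) = 0.00000
  Y=2: P(Y=2) = 10/21, P(X|Y=2) = (3/20, 17/20, 0) → H(X|Y=2) = 0.60984
  Y=3: P(Y=3) = 13/42, P(X|Y=3) = (8/13, 3/13, 2/13) → H(X|Y=3) = 1.33468
H(X|Y) = (1/21)·1.00000 + (1/6)·0.00000 + (10/21)·0.60984 + (13/42)·1.33468 = 0.7511 bits

I(X;Y) = H(X) - H(X|Y) = 1.1981 - 0.7511 = 0.4470 bits

Cross-check via I(X;Y) = H(X) + H(Y) - H(X,Y): computing H(Y) from the column sums and H(X,Y) from the 12 cells in the same way gives H(Y) = 1.6734 bits and H(X,Y) = 2.4245 bits, so
I(X;Y) = 1.1981 + 1.6734 - 2.4245 = 0.4470 bits ✓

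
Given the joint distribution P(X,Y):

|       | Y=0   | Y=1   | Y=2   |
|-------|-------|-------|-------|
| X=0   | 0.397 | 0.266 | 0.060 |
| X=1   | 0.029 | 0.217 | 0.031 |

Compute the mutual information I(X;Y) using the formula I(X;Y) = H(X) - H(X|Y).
0.1349 bits

I(X;Y) = H(X) - H(X|Y)

Marginal of X (row sums):
  P(X=0) = 0.397 + 0.266 + 0.060 = 0.723
  P(X=1) = 0.029 + 0.217 + 0.031 = 0.277
H(X) = -[0.723·log₂(0.723) + 0.277·log₂(0.277)]
  = 0.3383 + 0.5130 = 0.8513 bits

Marginal of Y (column sums):
  P(Y=0) = 0.397 + 0.029 = 0.426
  P(Y=1) = 0.266 + 0.217 = 0.483
  P(Y=2) = 0.060 + 0.031 = 0.091
H(X|Y) = Σ_y P(y)·H(X|Y=y):
  Y=0: P(Y=0) = 0.426, P(X|Y=0) = (397/426, 29/426) → H(X|Y=0) = 0.3587
  Y=1: P(Y=1) = 0.483, P(X|Y=1) = (38/69, 31/69) → H(X|Y=1) = 0.9926
  Y=2: P(Y=2) = 0.091, P(X|Y=2) = (60/91, 31/91) → H(X|Y=2) = 0.9254
H(X|Y) = 0.426·0.3587 + 0.483·0.9926 + 0.091·0.9254 = 0.7164 bits

I(X;Y) = H(X) - H(X|Y) = 0.8513 - 0.7164 = 0.1349 bits

Cross-check via I(X;Y) = H(X) + H(Y) - H(X,Y): computing H(Y) from the column sums and H(X,Y) from the 6 cells in the same way gives H(Y) = 1.3462 bits and H(X,Y) = 2.0626 bits, so
I(X;Y) = 0.8513 + 1.3462 - 2.0626 = 0.1349 bits ✓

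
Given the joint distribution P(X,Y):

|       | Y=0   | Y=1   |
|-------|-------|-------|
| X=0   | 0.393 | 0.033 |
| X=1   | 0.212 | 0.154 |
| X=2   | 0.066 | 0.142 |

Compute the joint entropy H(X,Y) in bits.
2.2407 bits

H(X,Y) = -Σ_{x,y} P(x,y) log₂ P(x,y). Per-cell terms -P(x,y)·log₂P(x,y):
  X=0: 0.52953, 0.16241
  X=1: 0.47443, 0.41565
  X=2: 0.25881, 0.39988
Sum of the 6 terms: H(X,Y) = 2.2407 bits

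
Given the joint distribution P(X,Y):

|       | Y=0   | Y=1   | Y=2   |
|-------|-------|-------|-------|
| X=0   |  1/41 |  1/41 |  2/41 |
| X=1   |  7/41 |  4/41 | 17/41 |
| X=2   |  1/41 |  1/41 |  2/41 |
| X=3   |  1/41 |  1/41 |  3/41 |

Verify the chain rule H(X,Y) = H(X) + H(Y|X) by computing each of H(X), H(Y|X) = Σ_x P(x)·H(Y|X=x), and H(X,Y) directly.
H(X) = 1.4011 bits, H(Y|X) = 1.3737 bits, H(X,Y) = 2.7748 bits

Marginal of X (row sums):
  P(X=0) = 1/41 + 1/41 + 2/41 = 4/41
  P(X=1) = 7/41 + 4/41 + 17/41 = 28/41
  P(X=2) = 1/41 + 1/41 + 2/41 = 4/41
  P(X=3) = 1/41 + 1/41 + 3/41 = 5/41
H(X) = -[(4/41)·log₂(4/41) + (28/41)·log₂(28/41) + (4/41)·log₂(4/41) + (5/41)·log₂(5/41)]
  = 0.32757 + 0.37574 + 0.32757 + 0.37020 = 1.4011 bits

H(Y|X) = Σ_x P(x)·H(Y|X=x):
  X=0: P(X=0) = 4/41, P(Y|X=0) = (1/4, 1/4, 1/2) → H(Y|X=0) = 1.50000
  X=1: P(X=1) = 28/41, P(Y|X=1) = (1/4, 1/7, 17/28) → H(Y|X=1) = 1.33813
  X=2: P(X=2) = 4/41, P(Y|X=2) = (1/4, 1/4, 1/2) → H(Y|X=2) = 1.50000
  X=3: P(X=3) = 5/41, P(Y|X=3) = (1/5, 1/5, 3/5) → H(Y|X=3) = 1.37095
H(Y|X) = (4/41)·1.50000 + (28/41)·1.33813 + (4/41)·1.50000 + (5/41)·1.37095 = 1.3737 bits

H(X,Y) = -Σ_{x,y} P(x,y) log₂ P(x,y). Per-cell terms -P(x,y)·log₂P(x,y):
  X=0: 0.13067, 0.13067, 0.21256
  X=1: 0.43540, 0.32757, 0.52662
  X=2: 0.13067, 0.13067, 0.21256
  X=3: 0.13067, 0.13067, 0.27604
Sum of the 12 terms: H(X,Y) = 2.7748 bits

Chain rule check:
  H(X) + H(Y|X) = 1.4011 + 1.3737 = 2.7748 bits
  H(X,Y) = 2.7748 bits
✓ Chain rule verified.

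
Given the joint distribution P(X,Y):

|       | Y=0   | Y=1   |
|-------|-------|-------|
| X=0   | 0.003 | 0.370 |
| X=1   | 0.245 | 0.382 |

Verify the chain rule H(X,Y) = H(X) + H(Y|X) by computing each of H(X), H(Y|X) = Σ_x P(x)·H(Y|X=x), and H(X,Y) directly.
H(X) = 0.9529 bits, H(Y|X) = 0.6304 bits, H(X,Y) = 1.5834 bits

Marginal of X (row sums):
  P(X=0) = 0.003 + 0.370 = 0.373
  P(X=1) = 0.245 + 0.382 = 0.627
H(X) = -[0.373·log₂(0.373) + 0.627·log₂(0.627)]
  = 0.530687 + 0.422261 = 0.9529 bits

H(Y|X) = Σ_x P(x)·H(Y|X=x):
  X=0: P(X=0) = 0.373, P(Y|X=0) = (3/373, 370/373) → H(Y|X=0) = 0.067520
  X=1: P(X=1) = 0.627, P(Y|X=1) = (245/627, 382/627) → H(Y|X=1) = 0.965282
H(Y|X) = 0.373·0.067520 + 0.627·0.965282 = 0.6304 bits

H(X,Y) = -Σ_{x,y} P(x,y) log₂ P(x,y). Per-cell terms -P(x,y)·log₂P(x,y):
  X=0: 0.025142, 0.530729
  X=1: 0.497141, 0.530352
Sum of the 4 terms: H(X,Y) = 1.5834 bits

Chain rule check:
  H(X) + H(Y|X) = 0.9529 + 0.6304 = 1.5833 bits
  H(X,Y) = 1.5834 bits
✓ Chain rule verified (Δ = 0.0001 is 4-dp rounding noise: each of the three values was rounded independently).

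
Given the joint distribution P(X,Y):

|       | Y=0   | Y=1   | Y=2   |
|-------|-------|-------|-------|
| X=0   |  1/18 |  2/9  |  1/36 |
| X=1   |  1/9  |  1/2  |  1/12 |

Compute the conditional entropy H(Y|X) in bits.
1.1205 bits

H(Y|X) = H(X,Y) - H(X)

H(X,Y) = -Σ_{x,y} P(x,y) log₂ P(x,y). Per-cell terms -P(x,y)·log₂P(x,y):
  X=0: 0.23166, 0.48221, 0.14361
  X=1: 0.35221, 0.50000, 0.29875
Sum of the 6 terms: H(X,Y) = 2.00844 bits

Marginal of X (row sums):
  P(X=0) = 1/18 + 2/9 + 1/36 = 11/36
  P(X=1) = 1/9 + 1/2 + 1/12 = 25/36
H(X) = -[(11/36)·log₂(11/36) + (25/36)·log₂(25/36)]
  = 0.52265 + 0.36533 = 0.88798 bits

H(Y|X) = H(X,Y) - H(X) = 2.00844 - 0.88798 = 1.1205 bits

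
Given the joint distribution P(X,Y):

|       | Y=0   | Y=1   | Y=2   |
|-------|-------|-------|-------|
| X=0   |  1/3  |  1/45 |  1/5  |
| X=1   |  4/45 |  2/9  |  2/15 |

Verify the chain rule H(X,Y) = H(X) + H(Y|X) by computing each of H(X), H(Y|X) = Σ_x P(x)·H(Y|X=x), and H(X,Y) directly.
H(X) = 0.9911 bits, H(Y|X) = 1.3038 bits, H(X,Y) = 2.2949 bits

Marginal of X (row sums):
  P(X=0) = 1/3 + 1/45 + 1/5 = 5/9
  P(X=1) = 4/45 + 2/9 + 2/15 = 4/9
H(X) = -[(5/9)·log₂(5/9) + (4/9)·log₂(4/9)]
  = 0.4711 + 0.5200 = 0.9911 bits

H(Y|X) = Σ_x P(x)·H(Y|X=x):
  X=0: P(X=0) = 5/9, P(Y|X=0) = (3/5, 1/25, 9/25) → H(Y|X=0) = 1.1585
  X=1: P(X=1) = 4/9, P(Y|X=1) = (1/5, 1/2, 3/10) → H(Y|X=1) = 1.4855
H(Y|X) = (5/9)·1.1585 + (4/9)·1.4855 = 1.3038 bits

H(X,Y) = -Σ_{x,y} P(x,y) log₂ P(x,y). Per-cell terms -P(x,y)·log₂P(x,y):
  X=0: 0.5283, 0.1220, 0.4644
  X=1: 0.3104, 0.4822, 0.3876
Sum of the 6 terms: H(X,Y) = 2.2949 bits

Chain rule check:
  H(X) + H(Y|X) = 0.9911 + 1.3038 = 2.2949 bits
  H(X,Y) = 2.2949 bits
✓ Chain rule verified.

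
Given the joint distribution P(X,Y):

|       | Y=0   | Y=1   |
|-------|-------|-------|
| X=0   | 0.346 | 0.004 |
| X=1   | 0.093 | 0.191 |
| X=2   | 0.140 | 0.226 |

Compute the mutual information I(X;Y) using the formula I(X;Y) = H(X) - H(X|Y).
0.3400 bits

I(X;Y) = H(X) - H(X|Y)

Marginal of X (row sums):
  P(X=0) = 0.346 + 0.004 = 0.350
  P(X=1) = 0.093 + 0.191 = 0.284
  P(X=2) = 0.140 + 0.226 = 0.366
H(X) = -[0.350·log₂(0.350) + 0.284·log₂(0.284) + 0.366·log₂(0.366)]
  = 0.5301 + 0.5158 + 0.5307 = 1.5766 bits

Marginal of Y (column sums):
  P(Y=0) = 0.346 + 0.093 + 0.140 = 0.579
  P(Y=1) = 0.004 + 0.191 + 0.226 = 0.421
H(X|Y) = Σ_y P(y)·H(X|Y=y):
  Y=0: P(Y=0) = 0.579, P(X|Y=0) = (346/579, 31/193, 140/579) → H(X|Y=0) = 1.3629
  Y=1: P(Y=1) = 0.421, P(X|Y=1) = (4/421, 191/421, 226/421) → H(X|Y=1) = 1.0629
H(X|Y) = 0.579·1.3629 + 0.421·1.0629 = 1.2366 bits

I(X;Y) = H(X) - H(X|Y) = 1.5766 - 1.2366 = 0.3400 bits

Cross-check via I(X;Y) = H(X) + H(Y) - H(X,Y): computing H(Y) from the column sums and H(X,Y) from the 6 cells in the same way gives H(Y) = 0.9819 bits and H(X,Y) = 2.2185 bits, so
I(X;Y) = 1.5766 + 0.9819 - 2.2185 = 0.3400 bits ✓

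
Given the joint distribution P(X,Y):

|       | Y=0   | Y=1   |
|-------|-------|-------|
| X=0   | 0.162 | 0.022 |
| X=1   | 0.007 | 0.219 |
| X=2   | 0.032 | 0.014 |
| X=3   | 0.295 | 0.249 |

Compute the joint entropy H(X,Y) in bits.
2.3406 bits

H(X,Y) = -Σ_{x,y} P(x,y) log₂ P(x,y). Per-cell terms -P(x,y)·log₂P(x,y):
  X=0: 0.42540, 0.12114
  X=1: 0.05011, 0.47983
  X=2: 0.15891, 0.08622
  X=3: 0.51956, 0.49944
Sum of the 8 terms: H(X,Y) = 2.3406 bits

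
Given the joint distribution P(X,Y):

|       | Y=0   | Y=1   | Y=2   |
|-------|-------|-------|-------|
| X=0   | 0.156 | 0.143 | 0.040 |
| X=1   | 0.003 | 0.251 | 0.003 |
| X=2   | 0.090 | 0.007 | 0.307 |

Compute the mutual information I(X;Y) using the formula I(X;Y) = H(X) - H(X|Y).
0.6775 bits

I(X;Y) = H(X) - H(X|Y)

Marginal of X (row sums):
  P(X=0) = 0.156 + 0.143 + 0.040 = 0.339
  P(X=1) = 0.003 + 0.251 + 0.003 = 0.257
  P(X=2) = 0.090 + 0.007 + 0.307 = 0.404
H(X) = -[0.339·log₂(0.339) + 0.257·log₂(0.257) + 0.404·log₂(0.404)]
  = 0.52906 + 0.50376 + 0.52826 = 1.5611 bits

Marginal of Y (column sums):
  P(Y=0) = 0.156 + 0.003 + 0.090 = 0.249
  P(Y=1) = 0.143 + 0.251 + 0.007 = 0.401
  P(Y=2) = 0.040 + 0.003 + 0.307 = 0.350
H(X|Y) = Σ_y P(y)·H(X|Y=y):
  Y=0: P(Y=0) = 0.249, P(X|Y=0) = (52/83, 1/83, 30/83) → H(X|Y=0) = 1.03010
  Y=1: P(Y=1) = 0.401, P(X|Y=1) = (143/401, 251/401, 7/401) → H(X|Y=1) = 1.05551
  Y=2: P(Y=2) = 0.350, P(X|Y=2) = (4/35, 3/350, 307/350) → H(X|Y=2) = 0.58237
H(X|Y) = 0.249·1.03010 + 0.401·1.05551 + 0.350·0.58237 = 0.8836 bits

I(X;Y) = H(X) - H(X|Y) = 1.5611 - 0.8836 = 0.6775 bits

Cross-check via I(X;Y) = H(X) + H(Y) - H(X,Y): computing H(Y) from the column sums and H(X,Y) from the 9 cells in the same way gives H(Y) = 1.5582 bits and H(X,Y) = 2.4418 bits, so
I(X;Y) = 1.5611 + 1.5582 - 2.4418 = 0.6775 bits ✓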